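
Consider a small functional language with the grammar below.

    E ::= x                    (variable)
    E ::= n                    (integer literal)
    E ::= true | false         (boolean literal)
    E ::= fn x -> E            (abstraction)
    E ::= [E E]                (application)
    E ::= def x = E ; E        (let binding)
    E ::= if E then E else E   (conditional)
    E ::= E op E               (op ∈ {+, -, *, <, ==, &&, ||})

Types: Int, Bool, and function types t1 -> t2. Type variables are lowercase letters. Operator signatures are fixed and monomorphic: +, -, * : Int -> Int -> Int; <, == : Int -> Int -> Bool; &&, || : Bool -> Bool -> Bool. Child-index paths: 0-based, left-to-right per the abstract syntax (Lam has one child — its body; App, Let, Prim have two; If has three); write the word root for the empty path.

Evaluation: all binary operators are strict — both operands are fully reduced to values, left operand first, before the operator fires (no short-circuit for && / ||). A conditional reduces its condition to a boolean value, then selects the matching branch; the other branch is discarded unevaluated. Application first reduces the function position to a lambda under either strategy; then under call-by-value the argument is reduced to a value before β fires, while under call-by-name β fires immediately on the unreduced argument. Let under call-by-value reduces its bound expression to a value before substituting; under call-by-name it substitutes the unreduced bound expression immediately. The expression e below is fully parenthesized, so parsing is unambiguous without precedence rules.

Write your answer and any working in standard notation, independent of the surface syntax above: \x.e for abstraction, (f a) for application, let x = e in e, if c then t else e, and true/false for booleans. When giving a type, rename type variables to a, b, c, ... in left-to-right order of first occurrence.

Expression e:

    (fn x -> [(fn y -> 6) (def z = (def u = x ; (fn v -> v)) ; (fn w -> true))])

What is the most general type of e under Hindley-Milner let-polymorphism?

Trace:
\y._ : b -> Int
x : a
let u : a
v : c
\v._ : c -> c
let z : forall. c -> c
\w._ : d -> Bool
  unify b -> Int ~ (d -> Bool) -> e
  unify b ~ d -> Bool
  unify Int ~ e
_ _ : Int
\x._ : a -> Int

Answer: a -> Int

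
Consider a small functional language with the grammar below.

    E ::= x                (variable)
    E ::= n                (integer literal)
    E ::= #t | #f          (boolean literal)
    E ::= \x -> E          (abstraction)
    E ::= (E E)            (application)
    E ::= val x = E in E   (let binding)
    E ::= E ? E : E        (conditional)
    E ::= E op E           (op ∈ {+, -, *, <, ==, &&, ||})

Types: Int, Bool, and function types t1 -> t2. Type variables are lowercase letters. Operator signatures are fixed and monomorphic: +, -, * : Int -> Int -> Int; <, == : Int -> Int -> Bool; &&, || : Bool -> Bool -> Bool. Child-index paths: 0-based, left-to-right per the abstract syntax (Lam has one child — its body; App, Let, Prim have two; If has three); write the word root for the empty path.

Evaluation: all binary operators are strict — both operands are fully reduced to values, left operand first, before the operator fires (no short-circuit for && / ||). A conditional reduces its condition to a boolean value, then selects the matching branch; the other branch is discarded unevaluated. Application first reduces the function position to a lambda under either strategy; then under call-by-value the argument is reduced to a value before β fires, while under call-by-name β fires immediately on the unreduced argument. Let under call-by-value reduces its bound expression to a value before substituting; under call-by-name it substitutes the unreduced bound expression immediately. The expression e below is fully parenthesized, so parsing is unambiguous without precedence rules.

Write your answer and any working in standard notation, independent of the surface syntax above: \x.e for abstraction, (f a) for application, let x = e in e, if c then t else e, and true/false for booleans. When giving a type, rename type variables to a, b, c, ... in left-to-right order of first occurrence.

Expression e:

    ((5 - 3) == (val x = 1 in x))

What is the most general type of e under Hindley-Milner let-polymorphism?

Answer: Bool

Working:
  unify Int ~ Int
  unify Int ~ Int
  unify Int ~ Int
let x : Int
x : Int
  unify Int ~ Int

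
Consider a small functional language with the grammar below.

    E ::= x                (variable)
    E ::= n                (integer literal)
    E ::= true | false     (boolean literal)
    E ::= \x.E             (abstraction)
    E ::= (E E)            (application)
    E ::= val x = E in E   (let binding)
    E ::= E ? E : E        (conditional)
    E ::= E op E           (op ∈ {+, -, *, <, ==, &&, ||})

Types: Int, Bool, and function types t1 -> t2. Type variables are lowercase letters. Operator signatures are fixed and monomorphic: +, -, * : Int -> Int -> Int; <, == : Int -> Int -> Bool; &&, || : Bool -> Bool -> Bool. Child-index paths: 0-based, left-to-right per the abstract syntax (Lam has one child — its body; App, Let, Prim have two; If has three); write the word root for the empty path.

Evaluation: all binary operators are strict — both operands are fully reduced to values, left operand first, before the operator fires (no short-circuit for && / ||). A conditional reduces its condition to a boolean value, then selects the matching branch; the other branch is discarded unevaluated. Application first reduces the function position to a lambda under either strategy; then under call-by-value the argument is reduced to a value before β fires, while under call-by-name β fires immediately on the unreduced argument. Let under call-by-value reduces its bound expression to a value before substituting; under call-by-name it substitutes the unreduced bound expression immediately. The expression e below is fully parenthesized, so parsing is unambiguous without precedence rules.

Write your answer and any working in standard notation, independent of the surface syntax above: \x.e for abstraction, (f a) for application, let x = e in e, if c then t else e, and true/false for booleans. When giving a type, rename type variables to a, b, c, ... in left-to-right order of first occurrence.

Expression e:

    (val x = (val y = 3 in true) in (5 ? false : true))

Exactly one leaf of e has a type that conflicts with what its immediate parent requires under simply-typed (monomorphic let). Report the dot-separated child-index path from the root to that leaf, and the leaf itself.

Derivation:
let y : Int
let x : Bool
  unify Int ~ Bool
  FAIL: mismatch Int ~ Bool

Answer: 1.0 : 5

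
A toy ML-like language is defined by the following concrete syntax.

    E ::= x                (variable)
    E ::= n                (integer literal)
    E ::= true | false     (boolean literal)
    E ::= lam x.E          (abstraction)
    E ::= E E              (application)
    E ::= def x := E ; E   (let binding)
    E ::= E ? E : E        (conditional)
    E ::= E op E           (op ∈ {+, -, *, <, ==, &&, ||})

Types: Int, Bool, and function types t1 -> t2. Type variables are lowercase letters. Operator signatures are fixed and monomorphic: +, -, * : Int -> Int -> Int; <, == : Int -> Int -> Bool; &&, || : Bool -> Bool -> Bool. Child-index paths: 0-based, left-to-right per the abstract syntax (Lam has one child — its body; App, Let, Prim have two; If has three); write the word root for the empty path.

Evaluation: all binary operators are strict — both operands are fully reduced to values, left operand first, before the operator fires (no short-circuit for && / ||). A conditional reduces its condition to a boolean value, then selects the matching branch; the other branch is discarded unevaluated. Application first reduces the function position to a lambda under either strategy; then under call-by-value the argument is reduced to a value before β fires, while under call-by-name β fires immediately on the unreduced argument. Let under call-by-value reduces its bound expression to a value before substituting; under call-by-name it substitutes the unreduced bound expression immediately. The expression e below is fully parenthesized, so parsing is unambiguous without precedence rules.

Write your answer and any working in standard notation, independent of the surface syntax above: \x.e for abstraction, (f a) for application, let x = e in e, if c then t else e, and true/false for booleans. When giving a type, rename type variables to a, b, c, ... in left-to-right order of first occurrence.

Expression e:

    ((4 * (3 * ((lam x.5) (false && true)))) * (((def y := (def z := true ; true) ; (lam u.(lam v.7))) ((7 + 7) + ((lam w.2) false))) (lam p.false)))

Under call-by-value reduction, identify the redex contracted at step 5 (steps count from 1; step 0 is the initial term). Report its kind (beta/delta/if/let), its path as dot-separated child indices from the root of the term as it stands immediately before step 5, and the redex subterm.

Answer: let at 1.0.0.0 : (let z = true in true)

Working:
step 0: ((4 * (3 * ((\x.5) (false && true)))) * (((let y = (let z = true in true) in (\u.(\v.7))) ((7 + 7) + ((\w.2) false))) (\p.false)))
step 1: [delta@0.1.1.1] ((4 * (3 * ((\x.5) false))) * (((let y = (let z = true in true) in (\u.(\v.7))) ((7 + 7) + ((\w.2) false))) (\p.false)))
step 2: [beta@0.1.1] ((4 * (3 * 5)) * (((let y = (let z = true in true) in (\u.(\v.7))) ((7 + 7) + ((\w.2) false))) (\p.false)))
step 3: [delta@0.1] ((4 * 15) * (((let y = (let z = true in true) in (\u.(\v.7))) ((7 + 7) + ((\w.2) false))) (\p.false)))
step 4: [delta@0] (60 * (((let y = (let z = true in true) in (\u.(\v.7))) ((7 + 7) + ((\w.2) false))) (\p.false)))
step 5: [let@1.0.0.0] (60 * (((let y = true in (\u.(\v.7))) ((7 + 7) + ((\w.2) false))) (\p.false)))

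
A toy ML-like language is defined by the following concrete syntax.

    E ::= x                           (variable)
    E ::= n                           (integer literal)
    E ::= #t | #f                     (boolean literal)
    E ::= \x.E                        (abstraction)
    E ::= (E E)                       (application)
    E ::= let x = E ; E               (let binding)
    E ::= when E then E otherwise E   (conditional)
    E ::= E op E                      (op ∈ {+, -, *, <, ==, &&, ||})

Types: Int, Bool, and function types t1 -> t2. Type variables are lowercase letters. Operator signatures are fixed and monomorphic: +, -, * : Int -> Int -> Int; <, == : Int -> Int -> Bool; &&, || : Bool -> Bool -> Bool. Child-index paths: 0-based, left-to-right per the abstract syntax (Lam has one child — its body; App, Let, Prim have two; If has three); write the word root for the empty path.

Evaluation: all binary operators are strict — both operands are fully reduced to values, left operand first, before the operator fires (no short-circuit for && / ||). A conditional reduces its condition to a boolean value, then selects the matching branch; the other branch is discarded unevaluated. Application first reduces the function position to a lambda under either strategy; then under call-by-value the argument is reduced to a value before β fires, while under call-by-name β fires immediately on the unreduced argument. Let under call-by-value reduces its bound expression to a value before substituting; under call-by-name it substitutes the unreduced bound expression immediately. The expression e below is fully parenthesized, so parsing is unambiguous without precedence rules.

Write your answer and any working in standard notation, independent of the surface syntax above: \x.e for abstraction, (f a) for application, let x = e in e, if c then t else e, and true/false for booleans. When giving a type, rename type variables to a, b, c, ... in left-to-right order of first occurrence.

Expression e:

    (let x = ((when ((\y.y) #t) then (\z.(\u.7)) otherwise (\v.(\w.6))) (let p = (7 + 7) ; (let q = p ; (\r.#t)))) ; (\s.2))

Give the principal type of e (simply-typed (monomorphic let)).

Answer: a -> Int

Trace:
y : a
\y._ : a -> a
  unify a -> a ~ Bool -> b
  unify a ~ Bool
  unify Bool ~ b
_ _ : Bool
  unify Bool ~ Bool
\u._ : d -> Int
\z._ : c -> d -> Int
\w._ : f -> Int
\v._ : e -> f -> Int
  unify c -> d -> Int ~ e -> f -> Int
  unify c ~ e
  unify d -> Int ~ f -> Int
  unify d ~ f
  unify Int ~ Int
  unify Int ~ Int
  unify Int ~ Int
let p : Int
p : Int
let q : Int
\r._ : g -> Bool
  unify e -> f -> Int ~ (g -> Bool) -> h
  unify e ~ g -> Bool
  unify f -> Int ~ h
_ _ : f -> Int
let x : f -> Int
\s._ : i -> Int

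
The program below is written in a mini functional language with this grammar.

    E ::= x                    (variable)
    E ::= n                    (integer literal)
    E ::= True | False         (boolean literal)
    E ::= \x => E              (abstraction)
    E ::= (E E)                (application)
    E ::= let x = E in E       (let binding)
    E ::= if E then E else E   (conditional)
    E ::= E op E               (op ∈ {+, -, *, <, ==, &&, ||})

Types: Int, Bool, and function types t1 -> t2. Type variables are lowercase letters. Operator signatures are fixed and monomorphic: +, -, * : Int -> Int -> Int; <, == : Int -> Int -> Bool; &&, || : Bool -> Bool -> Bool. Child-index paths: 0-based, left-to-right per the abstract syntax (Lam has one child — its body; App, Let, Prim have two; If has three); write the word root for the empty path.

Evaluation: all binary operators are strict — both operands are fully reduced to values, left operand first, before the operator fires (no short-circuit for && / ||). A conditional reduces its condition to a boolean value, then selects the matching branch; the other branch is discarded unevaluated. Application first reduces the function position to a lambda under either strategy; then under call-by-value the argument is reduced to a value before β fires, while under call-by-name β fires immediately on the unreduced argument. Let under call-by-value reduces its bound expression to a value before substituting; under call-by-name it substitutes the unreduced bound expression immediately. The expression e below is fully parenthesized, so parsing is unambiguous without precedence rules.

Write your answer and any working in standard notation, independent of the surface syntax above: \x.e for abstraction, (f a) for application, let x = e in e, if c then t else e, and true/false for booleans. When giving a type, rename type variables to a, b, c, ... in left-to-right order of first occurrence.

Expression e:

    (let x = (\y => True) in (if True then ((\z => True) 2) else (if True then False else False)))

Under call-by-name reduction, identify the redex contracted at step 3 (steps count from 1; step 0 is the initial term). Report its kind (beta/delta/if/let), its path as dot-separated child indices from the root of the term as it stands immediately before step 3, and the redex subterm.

Working:
step 0: (let x = (\y.true) in (if true then ((\z.true) 2) else (if true then false else false)))
step 1: [let@root] (if true then ((\z.true) 2) else (if true then false else false))
step 2: [if@root] ((\z.true) 2)
step 3: [beta@root] true

Answer: beta at root : ((\z.true) 2)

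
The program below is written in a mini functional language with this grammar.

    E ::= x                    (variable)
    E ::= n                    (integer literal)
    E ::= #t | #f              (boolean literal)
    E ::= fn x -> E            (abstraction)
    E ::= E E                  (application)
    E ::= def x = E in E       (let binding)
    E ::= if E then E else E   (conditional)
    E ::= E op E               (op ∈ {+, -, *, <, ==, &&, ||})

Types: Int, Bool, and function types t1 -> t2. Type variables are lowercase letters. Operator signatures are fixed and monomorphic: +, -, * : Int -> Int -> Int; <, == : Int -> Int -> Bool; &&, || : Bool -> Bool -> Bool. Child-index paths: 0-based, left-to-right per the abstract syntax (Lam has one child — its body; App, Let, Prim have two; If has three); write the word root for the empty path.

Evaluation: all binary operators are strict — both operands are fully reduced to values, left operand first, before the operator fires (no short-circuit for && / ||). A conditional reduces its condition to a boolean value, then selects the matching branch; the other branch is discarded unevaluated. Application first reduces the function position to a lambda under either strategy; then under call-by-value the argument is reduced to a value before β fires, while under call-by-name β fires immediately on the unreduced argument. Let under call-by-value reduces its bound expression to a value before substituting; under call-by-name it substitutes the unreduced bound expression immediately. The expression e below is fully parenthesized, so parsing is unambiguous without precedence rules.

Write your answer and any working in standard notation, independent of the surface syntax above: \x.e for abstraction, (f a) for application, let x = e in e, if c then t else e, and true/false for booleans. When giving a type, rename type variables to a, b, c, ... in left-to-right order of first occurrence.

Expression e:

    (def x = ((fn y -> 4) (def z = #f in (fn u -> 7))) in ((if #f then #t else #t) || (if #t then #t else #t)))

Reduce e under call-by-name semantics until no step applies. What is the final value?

Answer: true

Working:
step 0: (let x = ((\y.4) (let z = false in (\u.7))) in ((if false then true else true) || (if true then true else true)))
step 1: [let@root] ((if false then true else true) || (if true then true else true))
step 2: [if@0] (true || (if true then true else true))
step 3: [if@1] (true || true)
step 4: [delta@root] true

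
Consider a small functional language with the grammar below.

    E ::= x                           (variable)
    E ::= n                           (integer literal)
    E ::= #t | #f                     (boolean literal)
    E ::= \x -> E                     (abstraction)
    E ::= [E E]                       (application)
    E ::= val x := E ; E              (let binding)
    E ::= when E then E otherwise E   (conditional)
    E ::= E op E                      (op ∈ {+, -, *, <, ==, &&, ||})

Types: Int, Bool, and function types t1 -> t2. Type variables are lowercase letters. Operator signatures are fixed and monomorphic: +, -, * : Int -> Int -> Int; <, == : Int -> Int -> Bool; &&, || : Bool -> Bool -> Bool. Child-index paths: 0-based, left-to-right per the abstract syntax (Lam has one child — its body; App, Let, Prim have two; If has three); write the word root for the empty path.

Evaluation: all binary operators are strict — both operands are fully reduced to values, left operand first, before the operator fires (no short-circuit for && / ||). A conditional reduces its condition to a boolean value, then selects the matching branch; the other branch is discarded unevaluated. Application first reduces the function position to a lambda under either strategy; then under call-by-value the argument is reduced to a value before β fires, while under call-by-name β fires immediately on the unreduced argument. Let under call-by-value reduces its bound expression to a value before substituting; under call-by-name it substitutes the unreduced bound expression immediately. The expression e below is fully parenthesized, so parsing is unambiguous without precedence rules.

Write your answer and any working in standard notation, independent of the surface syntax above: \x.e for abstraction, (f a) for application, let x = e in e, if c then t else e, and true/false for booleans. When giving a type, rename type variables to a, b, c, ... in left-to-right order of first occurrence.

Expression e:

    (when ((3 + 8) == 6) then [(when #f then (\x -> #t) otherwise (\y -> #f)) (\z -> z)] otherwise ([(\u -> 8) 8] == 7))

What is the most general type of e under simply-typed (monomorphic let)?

Working:
  unify Int ~ Int
  unify Int ~ Int
  unify Int ~ Int
  unify Int ~ Int
  unify Bool ~ Bool
  unify Bool ~ Bool
\x._ : a -> Bool
\y._ : b -> Bool
  unify a -> Bool ~ b -> Bool
  unify a ~ b
  unify Bool ~ Bool
z : c
\z._ : c -> c
  unify b -> Bool ~ (c -> c) -> d
  unify b ~ c -> c
  unify Bool ~ d
_ _ : Bool
\u._ : e -> Int
  unify e -> Int ~ Int -> f
  unify e ~ Int
  unify Int ~ f
_ _ : Int
  unify Int ~ Int
  unify Int ~ Int
  unify Bool ~ Bool

Answer: Bool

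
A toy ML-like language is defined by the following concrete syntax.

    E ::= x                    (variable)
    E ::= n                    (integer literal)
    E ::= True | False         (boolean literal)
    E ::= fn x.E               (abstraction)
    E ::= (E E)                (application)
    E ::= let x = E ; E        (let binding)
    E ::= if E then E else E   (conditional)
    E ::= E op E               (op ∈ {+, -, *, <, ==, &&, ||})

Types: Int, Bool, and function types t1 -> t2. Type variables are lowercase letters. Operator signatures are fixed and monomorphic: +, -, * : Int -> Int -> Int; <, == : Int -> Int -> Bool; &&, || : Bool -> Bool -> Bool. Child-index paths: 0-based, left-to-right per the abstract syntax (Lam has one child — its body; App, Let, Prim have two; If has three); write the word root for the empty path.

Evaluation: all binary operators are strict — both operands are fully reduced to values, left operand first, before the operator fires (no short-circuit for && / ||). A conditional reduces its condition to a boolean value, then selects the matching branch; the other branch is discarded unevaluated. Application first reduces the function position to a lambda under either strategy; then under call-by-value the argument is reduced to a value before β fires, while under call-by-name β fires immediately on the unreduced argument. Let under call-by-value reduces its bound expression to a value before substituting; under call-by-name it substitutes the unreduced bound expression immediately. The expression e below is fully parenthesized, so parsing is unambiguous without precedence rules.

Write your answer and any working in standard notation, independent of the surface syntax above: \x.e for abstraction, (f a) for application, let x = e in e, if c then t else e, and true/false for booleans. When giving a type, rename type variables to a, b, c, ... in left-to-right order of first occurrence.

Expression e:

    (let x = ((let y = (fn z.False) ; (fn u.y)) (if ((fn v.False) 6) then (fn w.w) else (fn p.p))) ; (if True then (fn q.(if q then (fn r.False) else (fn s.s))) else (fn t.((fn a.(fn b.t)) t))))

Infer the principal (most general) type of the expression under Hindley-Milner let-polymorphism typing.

Working:
\z._ : a -> Bool
let y : forall. a -> Bool
y : c -> Bool
\u._ : b -> c -> Bool
\v._ : d -> Bool
  unify d -> Bool ~ Int -> e
  unify d ~ Int
  unify Bool ~ e
_ _ : Bool
  unify Bool ~ Bool
w : f
\w._ : f -> f
p : g
\p._ : g -> g
  unify f -> f ~ g -> g
  unify f ~ g
  unify g ~ g
  unify b -> c -> Bool ~ (g -> g) -> h
  unify b ~ g -> g
  unify c -> Bool ~ h
_ _ : c -> Bool
let x : forall. c -> Bool
  unify Bool ~ Bool
q : i
  unify i ~ Bool
\r._ : j -> Bool
s : k
\s._ : k -> k
  unify j -> Bool ~ k -> k
  unify j ~ k
  unify Bool ~ k
\q._ : Bool -> Bool -> Bool
t : l
\b._ : n -> l
\a._ : m -> n -> l
t : l
  unify m -> n -> l ~ l -> o
  unify m ~ l
  unify n -> l ~ o
_ _ : n -> l
\t._ : l -> n -> l
  unify Bool -> Bool -> Bool ~ l -> n -> l
  unify Bool ~ l
  unify Bool -> Bool ~ n -> Bool
  unify Bool ~ n
  unify Bool ~ Bool

Answer: Bool -> Bool -> Bool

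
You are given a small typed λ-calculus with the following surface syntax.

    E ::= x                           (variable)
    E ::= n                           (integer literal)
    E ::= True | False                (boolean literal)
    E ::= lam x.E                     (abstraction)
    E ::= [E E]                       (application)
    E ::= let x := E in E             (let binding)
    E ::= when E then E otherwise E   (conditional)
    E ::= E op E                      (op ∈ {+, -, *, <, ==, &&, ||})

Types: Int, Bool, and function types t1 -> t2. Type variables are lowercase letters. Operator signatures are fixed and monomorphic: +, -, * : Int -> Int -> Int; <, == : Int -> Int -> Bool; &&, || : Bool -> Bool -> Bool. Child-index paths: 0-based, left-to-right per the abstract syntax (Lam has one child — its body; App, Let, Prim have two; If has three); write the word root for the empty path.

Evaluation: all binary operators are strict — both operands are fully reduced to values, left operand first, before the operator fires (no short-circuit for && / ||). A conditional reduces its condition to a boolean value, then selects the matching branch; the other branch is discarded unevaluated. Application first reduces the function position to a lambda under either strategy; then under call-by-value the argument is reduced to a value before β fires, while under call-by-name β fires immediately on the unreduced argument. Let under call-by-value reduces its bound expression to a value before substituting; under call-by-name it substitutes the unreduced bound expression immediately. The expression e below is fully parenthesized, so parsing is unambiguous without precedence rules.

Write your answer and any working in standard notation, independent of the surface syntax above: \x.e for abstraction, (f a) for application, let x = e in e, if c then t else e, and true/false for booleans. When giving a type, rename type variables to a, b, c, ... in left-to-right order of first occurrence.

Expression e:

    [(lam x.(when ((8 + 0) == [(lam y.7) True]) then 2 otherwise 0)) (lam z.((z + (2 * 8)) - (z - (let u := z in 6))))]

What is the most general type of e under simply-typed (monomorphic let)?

Working:
  unify Int ~ Int
  unify Int ~ Int
  unify Int ~ Int
\y._ : b -> Int
  unify b -> Int ~ Bool -> c
  unify b ~ Bool
  unify Int ~ c
_ _ : Int
  unify Int ~ Int
  unify Bool ~ Bool
  unify Int ~ Int
\x._ : a -> Int
z : d
  unify d ~ Int
  unify Int ~ Int
  unify Int ~ Int
  unify Int ~ Int
  unify Int ~ Int
z : Int
  unify Int ~ Int
z : Int
let u : Int
  unify Int ~ Int
  unify Int ~ Int
\z._ : Int -> Int
  unify a -> Int ~ (Int -> Int) -> e
  unify a ~ Int -> Int
  unify Int ~ e
_ _ : Int

Answer: Int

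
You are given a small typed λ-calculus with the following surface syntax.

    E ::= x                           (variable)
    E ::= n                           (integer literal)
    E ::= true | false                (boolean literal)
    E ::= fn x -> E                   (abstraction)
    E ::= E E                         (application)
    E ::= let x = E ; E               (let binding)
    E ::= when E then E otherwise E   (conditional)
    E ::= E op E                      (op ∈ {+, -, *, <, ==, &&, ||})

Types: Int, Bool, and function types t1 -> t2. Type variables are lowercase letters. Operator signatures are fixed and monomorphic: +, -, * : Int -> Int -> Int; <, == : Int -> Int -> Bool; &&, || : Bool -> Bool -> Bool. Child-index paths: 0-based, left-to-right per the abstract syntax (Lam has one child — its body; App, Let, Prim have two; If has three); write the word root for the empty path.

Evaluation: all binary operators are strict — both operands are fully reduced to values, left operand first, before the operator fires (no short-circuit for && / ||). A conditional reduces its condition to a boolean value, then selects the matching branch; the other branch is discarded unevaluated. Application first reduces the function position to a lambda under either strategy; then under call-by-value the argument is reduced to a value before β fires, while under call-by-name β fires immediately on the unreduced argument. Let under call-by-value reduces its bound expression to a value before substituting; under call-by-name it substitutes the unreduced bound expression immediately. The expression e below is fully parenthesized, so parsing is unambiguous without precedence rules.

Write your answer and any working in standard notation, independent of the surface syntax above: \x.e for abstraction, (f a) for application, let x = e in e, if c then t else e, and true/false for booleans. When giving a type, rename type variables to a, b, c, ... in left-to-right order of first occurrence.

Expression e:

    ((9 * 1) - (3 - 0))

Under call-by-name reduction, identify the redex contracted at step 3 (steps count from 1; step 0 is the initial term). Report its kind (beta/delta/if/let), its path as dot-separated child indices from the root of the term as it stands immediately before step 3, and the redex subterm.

Trace:
step 0: ((9 * 1) - (3 - 0))
step 1: [delta@0] (9 - (3 - 0))
step 2: [delta@1] (9 - 3)
step 3: [delta@root] 6

Answer: delta at root : (9 - 3)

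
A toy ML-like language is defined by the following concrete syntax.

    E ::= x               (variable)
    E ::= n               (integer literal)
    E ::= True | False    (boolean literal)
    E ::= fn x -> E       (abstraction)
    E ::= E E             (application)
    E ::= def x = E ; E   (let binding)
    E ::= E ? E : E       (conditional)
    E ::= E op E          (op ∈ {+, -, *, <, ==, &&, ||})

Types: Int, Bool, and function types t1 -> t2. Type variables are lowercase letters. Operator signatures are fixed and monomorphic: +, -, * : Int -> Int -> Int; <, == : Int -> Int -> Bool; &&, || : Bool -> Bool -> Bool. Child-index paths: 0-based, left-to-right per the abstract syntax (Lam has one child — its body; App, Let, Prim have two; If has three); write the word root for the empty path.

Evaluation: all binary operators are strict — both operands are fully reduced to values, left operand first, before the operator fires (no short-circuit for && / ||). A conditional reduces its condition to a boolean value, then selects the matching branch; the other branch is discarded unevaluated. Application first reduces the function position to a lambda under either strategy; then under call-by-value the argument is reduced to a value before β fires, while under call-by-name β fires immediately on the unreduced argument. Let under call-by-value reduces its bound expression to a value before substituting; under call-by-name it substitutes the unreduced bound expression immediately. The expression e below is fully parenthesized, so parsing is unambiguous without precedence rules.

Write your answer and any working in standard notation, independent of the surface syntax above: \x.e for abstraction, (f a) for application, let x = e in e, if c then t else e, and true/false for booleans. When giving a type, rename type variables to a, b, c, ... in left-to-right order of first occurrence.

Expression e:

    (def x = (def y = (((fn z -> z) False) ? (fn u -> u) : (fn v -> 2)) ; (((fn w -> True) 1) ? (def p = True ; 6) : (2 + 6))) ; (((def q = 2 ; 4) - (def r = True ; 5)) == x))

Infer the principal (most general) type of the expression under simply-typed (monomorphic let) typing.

Answer: Bool

Trace:
z : a
\z._ : a -> a
  unify a -> a ~ Bool -> b
  unify a ~ Bool
  unify Bool ~ b
_ _ : Bool
  unify Bool ~ Bool
u : c
\u._ : c -> c
\v._ : d -> Int
  unify c -> c ~ d -> Int
  unify c ~ d
  unify d ~ Int
let y : Int -> Int
\w._ : e -> Bool
  unify e -> Bool ~ Int -> f
  unify e ~ Int
  unify Bool ~ f
_ _ : Bool
  unify Bool ~ Bool
let p : Bool
  unify Int ~ Int
  unify Int ~ Int
  unify Int ~ Int
let x : Int
let q : Int
  unify Int ~ Int
let r : Bool
  unify Int ~ Int
  unify Int ~ Int
x : Int
  unify Int ~ Int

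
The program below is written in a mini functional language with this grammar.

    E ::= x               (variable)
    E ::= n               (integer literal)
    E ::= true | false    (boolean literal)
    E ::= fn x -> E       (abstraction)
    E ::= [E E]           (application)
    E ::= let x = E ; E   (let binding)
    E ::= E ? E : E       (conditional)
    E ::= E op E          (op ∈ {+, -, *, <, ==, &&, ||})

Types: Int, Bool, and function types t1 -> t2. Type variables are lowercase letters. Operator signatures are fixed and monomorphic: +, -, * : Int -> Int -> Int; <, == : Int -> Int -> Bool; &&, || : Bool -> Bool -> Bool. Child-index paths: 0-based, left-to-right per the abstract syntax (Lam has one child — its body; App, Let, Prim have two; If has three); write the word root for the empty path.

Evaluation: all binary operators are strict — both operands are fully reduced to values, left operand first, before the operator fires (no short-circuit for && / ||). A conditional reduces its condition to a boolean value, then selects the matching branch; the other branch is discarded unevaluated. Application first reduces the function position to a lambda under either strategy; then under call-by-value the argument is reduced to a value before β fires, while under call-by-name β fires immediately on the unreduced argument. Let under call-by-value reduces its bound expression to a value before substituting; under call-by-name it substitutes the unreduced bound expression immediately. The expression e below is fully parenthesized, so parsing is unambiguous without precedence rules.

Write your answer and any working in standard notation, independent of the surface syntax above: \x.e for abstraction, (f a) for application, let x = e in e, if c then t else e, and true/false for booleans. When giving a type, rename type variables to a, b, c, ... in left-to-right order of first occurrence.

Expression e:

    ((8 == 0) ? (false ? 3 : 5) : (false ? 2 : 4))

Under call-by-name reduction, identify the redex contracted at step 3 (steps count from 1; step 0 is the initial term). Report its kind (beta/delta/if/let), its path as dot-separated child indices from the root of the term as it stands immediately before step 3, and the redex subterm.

Answer: if at root : (if false then 2 else 4)

Trace:
step 0: (if (8 == 0) then (if false then 3 else 5) else (if false then 2 else 4))
step 1: [delta@0] (if false then (if false then 3 else 5) else (if false then 2 else 4))
step 2: [if@root] (if false then 2 else 4)
step 3: [if@root] 4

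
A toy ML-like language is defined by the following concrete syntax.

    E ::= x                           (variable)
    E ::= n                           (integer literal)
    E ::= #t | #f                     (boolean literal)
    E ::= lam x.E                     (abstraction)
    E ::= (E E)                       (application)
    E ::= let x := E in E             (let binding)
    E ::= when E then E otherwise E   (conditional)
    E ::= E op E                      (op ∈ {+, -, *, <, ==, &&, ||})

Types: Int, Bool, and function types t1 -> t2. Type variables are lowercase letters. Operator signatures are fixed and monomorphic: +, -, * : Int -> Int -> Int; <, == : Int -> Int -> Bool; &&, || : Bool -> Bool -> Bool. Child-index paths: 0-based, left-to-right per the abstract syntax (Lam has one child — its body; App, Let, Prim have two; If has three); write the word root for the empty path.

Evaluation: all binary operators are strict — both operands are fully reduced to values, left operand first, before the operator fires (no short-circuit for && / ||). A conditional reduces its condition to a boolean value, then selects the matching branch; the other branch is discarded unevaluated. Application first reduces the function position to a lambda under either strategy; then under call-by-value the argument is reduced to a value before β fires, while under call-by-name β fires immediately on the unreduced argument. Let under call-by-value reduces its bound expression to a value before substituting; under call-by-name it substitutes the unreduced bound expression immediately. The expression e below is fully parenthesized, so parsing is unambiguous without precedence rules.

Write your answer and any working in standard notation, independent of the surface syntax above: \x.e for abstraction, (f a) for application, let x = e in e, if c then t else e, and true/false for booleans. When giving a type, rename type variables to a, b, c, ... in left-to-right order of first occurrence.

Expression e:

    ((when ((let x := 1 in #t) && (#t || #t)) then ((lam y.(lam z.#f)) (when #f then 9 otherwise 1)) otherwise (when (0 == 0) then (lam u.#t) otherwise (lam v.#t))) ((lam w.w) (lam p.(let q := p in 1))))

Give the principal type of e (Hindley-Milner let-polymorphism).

Derivation:
let x : Int
  unify Bool ~ Bool
  unify Bool ~ Bool
  unify Bool ~ Bool
  unify Bool ~ Bool
  unify Bool ~ Bool
\z._ : b -> Bool
\y._ : a -> b -> Bool
  unify Bool ~ Bool
  unify Int ~ Int
  unify a -> b -> Bool ~ Int -> c
  unify a ~ Int
  unify b -> Bool ~ c
_ _ : b -> Bool
  unify Int ~ Int
  unify Int ~ Int
  unify Bool ~ Bool
\u._ : d -> Bool
\v._ : e -> Bool
  unify d -> Bool ~ e -> Bool
  unify d ~ e
  unify Bool ~ Bool
  unify b -> Bool ~ e -> Bool
  unify b ~ e
  unify Bool ~ Bool
w : f
\w._ : f -> f
p : g
let q : g
\p._ : g -> Int
  unify f -> f ~ (g -> Int) -> h
  unify f ~ g -> Int
  unify g -> Int ~ h
_ _ : g -> Int
  unify e -> Bool ~ (g -> Int) -> i
  unify e ~ g -> Int
  unify Bool ~ i
_ _ : Bool

Answer: Bool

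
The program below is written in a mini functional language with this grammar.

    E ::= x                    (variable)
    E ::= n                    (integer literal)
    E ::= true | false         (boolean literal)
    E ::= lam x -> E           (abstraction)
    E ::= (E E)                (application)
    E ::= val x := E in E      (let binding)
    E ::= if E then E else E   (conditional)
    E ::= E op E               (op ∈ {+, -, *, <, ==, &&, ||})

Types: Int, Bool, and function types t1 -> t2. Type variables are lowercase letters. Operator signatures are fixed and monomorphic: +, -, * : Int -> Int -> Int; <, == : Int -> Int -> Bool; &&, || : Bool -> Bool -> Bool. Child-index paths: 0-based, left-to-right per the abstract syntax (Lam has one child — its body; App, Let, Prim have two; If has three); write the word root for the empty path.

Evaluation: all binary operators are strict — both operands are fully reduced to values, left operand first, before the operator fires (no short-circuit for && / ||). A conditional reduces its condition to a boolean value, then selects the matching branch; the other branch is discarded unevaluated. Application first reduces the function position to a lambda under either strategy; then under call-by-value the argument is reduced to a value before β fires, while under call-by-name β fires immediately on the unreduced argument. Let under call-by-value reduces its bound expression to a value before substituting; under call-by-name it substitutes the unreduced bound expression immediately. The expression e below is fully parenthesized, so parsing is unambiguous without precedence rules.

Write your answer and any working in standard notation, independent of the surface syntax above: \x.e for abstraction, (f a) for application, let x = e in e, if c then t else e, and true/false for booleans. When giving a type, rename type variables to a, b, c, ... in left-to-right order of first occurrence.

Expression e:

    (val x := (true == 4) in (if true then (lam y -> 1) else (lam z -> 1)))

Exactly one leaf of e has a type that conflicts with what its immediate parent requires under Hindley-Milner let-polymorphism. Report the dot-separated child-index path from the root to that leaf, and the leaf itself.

Derivation:
  unify Bool ~ Int
  FAIL: mismatch Bool ~ Int

Answer: 0.0 : true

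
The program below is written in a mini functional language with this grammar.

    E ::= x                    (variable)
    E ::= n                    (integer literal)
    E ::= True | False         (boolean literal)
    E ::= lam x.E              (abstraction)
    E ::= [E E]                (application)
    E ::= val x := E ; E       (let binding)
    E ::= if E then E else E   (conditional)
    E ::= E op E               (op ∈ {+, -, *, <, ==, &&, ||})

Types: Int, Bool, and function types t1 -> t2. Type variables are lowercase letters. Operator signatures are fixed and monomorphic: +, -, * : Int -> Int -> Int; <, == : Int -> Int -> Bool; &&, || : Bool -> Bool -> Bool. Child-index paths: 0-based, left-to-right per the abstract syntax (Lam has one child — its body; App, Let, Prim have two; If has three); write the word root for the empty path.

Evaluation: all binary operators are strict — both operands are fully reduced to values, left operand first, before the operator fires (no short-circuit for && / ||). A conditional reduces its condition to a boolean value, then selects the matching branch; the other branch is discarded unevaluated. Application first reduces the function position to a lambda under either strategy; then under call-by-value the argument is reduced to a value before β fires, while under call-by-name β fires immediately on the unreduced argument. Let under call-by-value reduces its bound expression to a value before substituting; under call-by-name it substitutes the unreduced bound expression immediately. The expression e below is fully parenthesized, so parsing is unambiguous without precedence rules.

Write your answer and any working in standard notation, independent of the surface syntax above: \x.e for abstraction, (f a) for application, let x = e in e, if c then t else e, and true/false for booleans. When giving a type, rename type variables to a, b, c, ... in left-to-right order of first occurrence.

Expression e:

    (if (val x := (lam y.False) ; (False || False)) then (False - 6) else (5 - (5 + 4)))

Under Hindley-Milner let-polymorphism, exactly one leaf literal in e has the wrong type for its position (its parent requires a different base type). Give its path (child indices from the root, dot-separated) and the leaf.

Answer: 1.0 : false

Trace:
\y._ : a -> Bool
let x : forall. a -> Bool
  unify Bool ~ Bool
  unify Bool ~ Bool
  unify Bool ~ Bool
  unify Bool ~ Int
  FAIL: mismatch Bool ~ Int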